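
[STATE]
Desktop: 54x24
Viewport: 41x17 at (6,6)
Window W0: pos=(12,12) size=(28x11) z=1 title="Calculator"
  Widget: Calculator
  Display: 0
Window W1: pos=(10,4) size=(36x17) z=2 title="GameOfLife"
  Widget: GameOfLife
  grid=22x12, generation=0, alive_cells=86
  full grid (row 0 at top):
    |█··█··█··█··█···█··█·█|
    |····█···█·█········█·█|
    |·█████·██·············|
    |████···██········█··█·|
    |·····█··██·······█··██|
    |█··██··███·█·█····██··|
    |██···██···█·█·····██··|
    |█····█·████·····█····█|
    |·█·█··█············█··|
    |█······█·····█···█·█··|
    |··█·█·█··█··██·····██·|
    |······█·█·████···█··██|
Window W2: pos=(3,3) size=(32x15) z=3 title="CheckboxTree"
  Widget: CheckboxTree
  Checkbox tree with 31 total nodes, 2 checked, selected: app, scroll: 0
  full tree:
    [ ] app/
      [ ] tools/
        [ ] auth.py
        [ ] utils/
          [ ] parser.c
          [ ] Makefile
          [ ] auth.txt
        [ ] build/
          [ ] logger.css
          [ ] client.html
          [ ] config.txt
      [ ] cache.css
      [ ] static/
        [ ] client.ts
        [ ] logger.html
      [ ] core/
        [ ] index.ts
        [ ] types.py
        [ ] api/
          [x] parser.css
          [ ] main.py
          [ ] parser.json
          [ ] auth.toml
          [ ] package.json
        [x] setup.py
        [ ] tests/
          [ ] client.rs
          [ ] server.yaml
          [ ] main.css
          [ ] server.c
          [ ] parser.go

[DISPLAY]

-] app/                     ┃──────────┨ 
 [ ] tools/                 ┃          ┃ 
   [ ] auth.py              ┃          ┃ 
   [ ] utils/               ┃          ┃ 
     [ ] parser.c           ┃          ┃ 
     [ ] Makefile           ┃          ┃ 
     [ ] auth.txt           ┃          ┃ 
   [ ] build/               ┃          ┃ 
     [ ] logger.css         ┃          ┃ 
     [ ] client.html        ┃          ┃ 
     [ ] config.txt         ┃          ┃ 
━━━━━━━━━━━━━━━━━━━━━━━━━━━━┛          ┃ 
    ┃··█·█·█··█··██·····██·            ┃ 
    ┃······█·█·████···█··██            ┃ 
    ┗━━━━━━━━━━━━━━━━━━━━━━━━━━━━━━━━━━┛ 
      ┃│ 1 │ 2 │ 3 │ - │         ┃       
      ┗━━━━━━━━━━━━━━━━━━━━━━━━━━┛       


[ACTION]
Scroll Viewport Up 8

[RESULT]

                                         
                                         
                                         
━━━━━━━━━━━━━━━━━━━━━━━━━━━━┓            
heckboxTree                 ┃━━━━━━━━━━┓ 
────────────────────────────┨          ┃ 
-] app/                     ┃──────────┨ 
 [ ] tools/                 ┃          ┃ 
   [ ] auth.py              ┃          ┃ 
   [ ] utils/               ┃          ┃ 
     [ ] parser.c           ┃          ┃ 
     [ ] Makefile           ┃          ┃ 
     [ ] auth.txt           ┃          ┃ 
   [ ] build/               ┃          ┃ 
     [ ] logger.css         ┃          ┃ 
     [ ] client.html        ┃          ┃ 
     [ ] config.txt         ┃          ┃ 


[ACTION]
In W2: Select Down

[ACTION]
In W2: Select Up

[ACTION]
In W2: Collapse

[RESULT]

                                         
                                         
                                         
━━━━━━━━━━━━━━━━━━━━━━━━━━━━┓            
heckboxTree                 ┃━━━━━━━━━━┓ 
────────────────────────────┨          ┃ 
-] app/                     ┃──────────┨ 
                            ┃          ┃ 
                            ┃          ┃ 
                            ┃          ┃ 
                            ┃          ┃ 
                            ┃          ┃ 
                            ┃          ┃ 
                            ┃          ┃ 
                            ┃          ┃ 
                            ┃          ┃ 
                            ┃          ┃ 


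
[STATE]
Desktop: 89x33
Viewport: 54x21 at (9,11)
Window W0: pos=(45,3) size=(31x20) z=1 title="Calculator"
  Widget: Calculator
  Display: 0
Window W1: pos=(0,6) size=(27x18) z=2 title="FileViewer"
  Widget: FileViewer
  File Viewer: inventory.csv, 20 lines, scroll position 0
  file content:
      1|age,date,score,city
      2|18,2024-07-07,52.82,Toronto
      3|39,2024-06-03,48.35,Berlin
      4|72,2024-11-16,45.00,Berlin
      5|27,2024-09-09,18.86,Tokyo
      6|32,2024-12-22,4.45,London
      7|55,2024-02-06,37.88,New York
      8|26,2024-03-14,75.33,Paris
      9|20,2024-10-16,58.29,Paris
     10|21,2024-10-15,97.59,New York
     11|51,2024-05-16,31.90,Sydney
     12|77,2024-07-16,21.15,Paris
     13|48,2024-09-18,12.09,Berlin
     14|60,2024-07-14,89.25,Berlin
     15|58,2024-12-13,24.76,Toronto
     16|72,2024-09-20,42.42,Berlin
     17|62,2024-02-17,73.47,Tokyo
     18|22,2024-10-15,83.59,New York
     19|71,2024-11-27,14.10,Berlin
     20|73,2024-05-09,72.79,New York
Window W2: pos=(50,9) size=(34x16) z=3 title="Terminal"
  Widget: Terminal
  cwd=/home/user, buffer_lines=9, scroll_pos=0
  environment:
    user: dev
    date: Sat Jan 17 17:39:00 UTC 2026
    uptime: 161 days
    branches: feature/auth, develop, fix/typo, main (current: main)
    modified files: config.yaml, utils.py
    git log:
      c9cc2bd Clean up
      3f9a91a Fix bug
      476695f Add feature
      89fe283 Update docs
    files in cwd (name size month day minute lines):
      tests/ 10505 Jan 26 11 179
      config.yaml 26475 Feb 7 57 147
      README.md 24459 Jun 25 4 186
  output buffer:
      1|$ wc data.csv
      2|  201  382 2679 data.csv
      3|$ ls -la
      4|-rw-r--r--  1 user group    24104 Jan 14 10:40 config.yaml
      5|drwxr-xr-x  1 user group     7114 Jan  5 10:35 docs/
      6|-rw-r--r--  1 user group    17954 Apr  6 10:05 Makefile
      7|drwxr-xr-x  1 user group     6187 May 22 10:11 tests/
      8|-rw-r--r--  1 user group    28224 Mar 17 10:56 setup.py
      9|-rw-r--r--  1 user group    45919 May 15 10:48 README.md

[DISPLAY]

06-03,48.35,Berl░┃                  ┃├───┠────────────
11-16,45.00,Berl░┃                  ┃│ 1 ┃$ wc data.cs
09-09,18.86,Toky░┃                  ┃├───┃  201  382 2
12-22,4.45,Londo░┃                  ┃│ 0 ┃$ ls -la    
02-06,37.88,New ░┃                  ┃├───┃-rw-r--r--  
03-14,75.33,Pari░┃                  ┃│ C ┃drwxr-xr-x  
10-16,58.29,Pari░┃                  ┃└───┃-rw-r--r--  
10-15,97.59,New ░┃                  ┃    ┃drwxr-xr-x  
05-16,31.90,Sydn░┃                  ┃    ┃-rw-r--r--  
07-16,21.15,Pari░┃                  ┃    ┃-rw-r--r--  
09-18,12.09,Berl░┃                  ┃    ┃$ █         
07-14,89.25,Berl▼┃                  ┗━━━━┃            
━━━━━━━━━━━━━━━━━┛                       ┃            
                                         ┗━━━━━━━━━━━━
                                                      
                                                      
                                                      
                                                      
                                                      
                                                      
                                                      


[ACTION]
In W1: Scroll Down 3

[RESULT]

12-22,4.45,Londo░┃                  ┃├───┠────────────
02-06,37.88,New ░┃                  ┃│ 1 ┃$ wc data.cs
03-14,75.33,Pari░┃                  ┃├───┃  201  382 2
10-16,58.29,Pari░┃                  ┃│ 0 ┃$ ls -la    
10-15,97.59,New ░┃                  ┃├───┃-rw-r--r--  
05-16,31.90,Sydn█┃                  ┃│ C ┃drwxr-xr-x  
07-16,21.15,Pari░┃                  ┃└───┃-rw-r--r--  
09-18,12.09,Berl░┃                  ┃    ┃drwxr-xr-x  
07-14,89.25,Berl░┃                  ┃    ┃-rw-r--r--  
12-13,24.76,Toro░┃                  ┃    ┃-rw-r--r--  
09-20,42.42,Berl░┃                  ┃    ┃$ █         
02-17,73.47,Toky▼┃                  ┗━━━━┃            
━━━━━━━━━━━━━━━━━┛                       ┃            
                                         ┗━━━━━━━━━━━━
                                                      
                                                      
                                                      
                                                      
                                                      
                                                      
                                                      


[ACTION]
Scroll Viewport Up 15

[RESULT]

                                                      
                                                      
                                                      
                                    ┏━━━━━━━━━━━━━━━━━
                                    ┃ Calculator      
                                    ┠─────────────────
━━━━━━━━━━━━━━━━━┓                  ┃                 
wer              ┃                  ┃┌───┬───┬───┬───┐
─────────────────┨                  ┃│ 7 │ 8 │ 9 │ ÷ │
11-16,45.00,Berl▲┃                  ┃├───┏━━━━━━━━━━━━
09-09,18.86,Toky░┃                  ┃│ 4 ┃ Terminal   
12-22,4.45,Londo░┃                  ┃├───┠────────────
02-06,37.88,New ░┃                  ┃│ 1 ┃$ wc data.cs
03-14,75.33,Pari░┃                  ┃├───┃  201  382 2
10-16,58.29,Pari░┃                  ┃│ 0 ┃$ ls -la    
10-15,97.59,New ░┃                  ┃├───┃-rw-r--r--  
05-16,31.90,Sydn█┃                  ┃│ C ┃drwxr-xr-x  
07-16,21.15,Pari░┃                  ┃└───┃-rw-r--r--  
09-18,12.09,Berl░┃                  ┃    ┃drwxr-xr-x  
07-14,89.25,Berl░┃                  ┃    ┃-rw-r--r--  
12-13,24.76,Toro░┃                  ┃    ┃-rw-r--r--  


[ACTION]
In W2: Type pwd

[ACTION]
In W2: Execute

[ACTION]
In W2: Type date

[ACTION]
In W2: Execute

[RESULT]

                                                      
                                                      
                                                      
                                    ┏━━━━━━━━━━━━━━━━━
                                    ┃ Calculator      
                                    ┠─────────────────
━━━━━━━━━━━━━━━━━┓                  ┃                 
wer              ┃                  ┃┌───┬───┬───┬───┐
─────────────────┨                  ┃│ 7 │ 8 │ 9 │ ÷ │
11-16,45.00,Berl▲┃                  ┃├───┏━━━━━━━━━━━━
09-09,18.86,Toky░┃                  ┃│ 4 ┃ Terminal   
12-22,4.45,Londo░┃                  ┃├───┠────────────
02-06,37.88,New ░┃                  ┃│ 1 ┃$ ls -la    
03-14,75.33,Pari░┃                  ┃├───┃-rw-r--r--  
10-16,58.29,Pari░┃                  ┃│ 0 ┃drwxr-xr-x  
10-15,97.59,New ░┃                  ┃├───┃-rw-r--r--  
05-16,31.90,Sydn█┃                  ┃│ C ┃drwxr-xr-x  
07-16,21.15,Pari░┃                  ┃└───┃-rw-r--r--  
09-18,12.09,Berl░┃                  ┃    ┃-rw-r--r--  
07-14,89.25,Berl░┃                  ┃    ┃$ pwd       
12-13,24.76,Toro░┃                  ┃    ┃/home/user  


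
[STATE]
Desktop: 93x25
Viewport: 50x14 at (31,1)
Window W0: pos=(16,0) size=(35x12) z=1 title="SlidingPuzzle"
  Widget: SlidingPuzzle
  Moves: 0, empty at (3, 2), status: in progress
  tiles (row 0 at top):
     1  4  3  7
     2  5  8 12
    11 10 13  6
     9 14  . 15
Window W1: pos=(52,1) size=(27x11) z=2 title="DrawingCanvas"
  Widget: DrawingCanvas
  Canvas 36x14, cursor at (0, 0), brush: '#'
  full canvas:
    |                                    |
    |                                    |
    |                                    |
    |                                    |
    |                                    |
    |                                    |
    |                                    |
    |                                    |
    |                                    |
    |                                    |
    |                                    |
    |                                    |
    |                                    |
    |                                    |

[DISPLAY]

                   ┃ ┏━━━━━━━━━━━━━━━━━━━━━━━━━┓  
───────────────────┨ ┃ DrawingCanvas           ┃  
─┬────┐            ┃ ┠─────────────────────────┨  
 │  7 │            ┃ ┃+                        ┃  
─┼────┤            ┃ ┃                         ┃  
 │ 12 │            ┃ ┃                         ┃  
─┼────┤            ┃ ┃                         ┃  
 │  6 │            ┃ ┃                         ┃  
─┼────┤            ┃ ┃                         ┃  
 │ 15 │            ┃ ┃                         ┃  
━━━━━━━━━━━━━━━━━━━┛ ┗━━━━━━━━━━━━━━━━━━━━━━━━━┛  
                                                  
                                                  
                                                  


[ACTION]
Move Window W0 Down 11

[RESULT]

                     ┏━━━━━━━━━━━━━━━━━━━━━━━━━┓  
                     ┃ DrawingCanvas           ┃  
                     ┠─────────────────────────┨  
                     ┃+                        ┃  
                     ┃                         ┃  
                     ┃                         ┃  
                     ┃                         ┃  
                     ┃                         ┃  
                     ┃                         ┃  
                     ┃                         ┃  
━━━━━━━━━━━━━━━━━━━┓ ┗━━━━━━━━━━━━━━━━━━━━━━━━━┛  
                   ┃                              
───────────────────┨                              
─┬────┐            ┃                              


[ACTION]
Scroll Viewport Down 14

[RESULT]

━━━━━━━━━━━━━━━━━━━┓ ┗━━━━━━━━━━━━━━━━━━━━━━━━━┛  
                   ┃                              
───────────────────┨                              
─┬────┐            ┃                              
 │  7 │            ┃                              
─┼────┤            ┃                              
 │ 12 │            ┃                              
─┼────┤            ┃                              
 │  6 │            ┃                              
─┼────┤            ┃                              
 │ 15 │            ┃                              
━━━━━━━━━━━━━━━━━━━┛                              
                                                  
                                                  


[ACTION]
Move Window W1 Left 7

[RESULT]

━━━━━━━━━━━━━━┗━━━━━━━━━━━━━━━━━━━━━━━━━┛         
                   ┃                              
───────────────────┨                              
─┬────┐            ┃                              
 │  7 │            ┃                              
─┼────┤            ┃                              
 │ 12 │            ┃                              
─┼────┤            ┃                              
 │  6 │            ┃                              
─┼────┤            ┃                              
 │ 15 │            ┃                              
━━━━━━━━━━━━━━━━━━━┛                              
                                                  
                                                  


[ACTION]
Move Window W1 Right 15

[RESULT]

━━━━━━━━━━━━━━━━━━━┓         ┗━━━━━━━━━━━━━━━━━━━━
                   ┃                              
───────────────────┨                              
─┬────┐            ┃                              
 │  7 │            ┃                              
─┼────┤            ┃                              
 │ 12 │            ┃                              
─┼────┤            ┃                              
 │  6 │            ┃                              
─┼────┤            ┃                              
 │ 15 │            ┃                              
━━━━━━━━━━━━━━━━━━━┛                              
                                                  
                                                  


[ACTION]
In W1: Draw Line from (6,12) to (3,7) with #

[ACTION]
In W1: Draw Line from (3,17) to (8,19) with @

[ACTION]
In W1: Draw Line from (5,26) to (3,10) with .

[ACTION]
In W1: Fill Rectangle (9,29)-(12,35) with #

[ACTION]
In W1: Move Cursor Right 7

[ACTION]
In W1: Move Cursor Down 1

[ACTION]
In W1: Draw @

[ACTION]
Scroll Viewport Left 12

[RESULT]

━━━━━━━━━━━━━━━━━━━━━━━━━━━━━━━┓         ┗━━━━━━━━
lidingPuzzle                   ┃                  
───────────────────────────────┨                  
───┬────┬────┬────┐            ┃                  
 1 │  4 │  3 │  7 │            ┃                  
───┼────┼────┼────┤            ┃                  
 2 │  5 │  8 │ 12 │            ┃                  
───┼────┼────┼────┤            ┃                  
11 │ 10 │ 13 │  6 │            ┃                  
───┼────┼────┼────┤            ┃                  
 9 │ 14 │    │ 15 │            ┃                  
━━━━━━━━━━━━━━━━━━━━━━━━━━━━━━━┛                  
                                                  
                                                  


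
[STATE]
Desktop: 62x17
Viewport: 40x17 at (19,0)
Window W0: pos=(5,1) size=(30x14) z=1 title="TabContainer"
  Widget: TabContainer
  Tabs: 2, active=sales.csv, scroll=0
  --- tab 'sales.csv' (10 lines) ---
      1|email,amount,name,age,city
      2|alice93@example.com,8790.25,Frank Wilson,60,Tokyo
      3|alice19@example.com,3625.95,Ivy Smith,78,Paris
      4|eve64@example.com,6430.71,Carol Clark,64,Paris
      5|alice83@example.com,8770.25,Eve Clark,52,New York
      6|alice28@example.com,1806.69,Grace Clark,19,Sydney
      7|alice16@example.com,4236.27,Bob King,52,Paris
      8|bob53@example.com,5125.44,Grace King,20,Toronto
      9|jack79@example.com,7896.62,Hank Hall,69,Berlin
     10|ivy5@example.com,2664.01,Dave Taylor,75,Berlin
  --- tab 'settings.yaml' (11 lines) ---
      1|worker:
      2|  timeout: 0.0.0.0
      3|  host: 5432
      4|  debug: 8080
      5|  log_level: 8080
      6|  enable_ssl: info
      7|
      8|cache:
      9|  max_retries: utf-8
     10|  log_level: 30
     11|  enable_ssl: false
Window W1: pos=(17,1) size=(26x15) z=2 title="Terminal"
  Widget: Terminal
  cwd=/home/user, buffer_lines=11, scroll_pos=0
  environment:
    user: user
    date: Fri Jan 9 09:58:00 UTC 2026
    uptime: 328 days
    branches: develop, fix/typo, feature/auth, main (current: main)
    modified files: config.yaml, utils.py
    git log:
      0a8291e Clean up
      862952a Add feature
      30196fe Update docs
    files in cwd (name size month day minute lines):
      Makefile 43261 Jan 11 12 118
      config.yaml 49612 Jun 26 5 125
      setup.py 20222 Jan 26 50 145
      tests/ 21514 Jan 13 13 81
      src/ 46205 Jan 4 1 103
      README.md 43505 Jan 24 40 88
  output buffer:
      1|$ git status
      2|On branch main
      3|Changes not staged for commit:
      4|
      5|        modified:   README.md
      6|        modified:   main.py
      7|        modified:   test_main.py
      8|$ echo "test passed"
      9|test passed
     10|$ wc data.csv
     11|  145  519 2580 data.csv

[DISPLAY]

                                        
━━━━━━━━━━━━━━━━━━━━━━━┓                
Terminal               ┃                
───────────────────────┨                
 git status            ┃                
n branch main          ┃                
hanges not staged for c┃                
                       ┃                
       modified:   READ┃                
       modified:   main┃                
       modified:   test┃                
 echo "test passed"    ┃                
est passed             ┃                
 wc data.csv           ┃                
 145  519 2580 data.csv┃                
━━━━━━━━━━━━━━━━━━━━━━━┛                
                                        


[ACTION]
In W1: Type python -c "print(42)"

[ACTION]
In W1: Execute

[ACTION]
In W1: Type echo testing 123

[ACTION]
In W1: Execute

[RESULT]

                                        
━━━━━━━━━━━━━━━━━━━━━━━┓                
Terminal               ┃                
───────────────────────┨                
       modified:   main┃                
       modified:   test┃                
 echo "test passed"    ┃                
est passed             ┃                
 wc data.csv           ┃                
 145  519 2580 data.csv┃                
 python -c "print(42)" ┃                
2                      ┃                
 echo testing 123      ┃                
esting 123             ┃                
 █                     ┃                
━━━━━━━━━━━━━━━━━━━━━━━┛                
                                        


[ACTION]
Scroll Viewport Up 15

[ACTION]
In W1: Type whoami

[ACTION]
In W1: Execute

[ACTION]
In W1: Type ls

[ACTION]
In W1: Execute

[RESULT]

                                        
━━━━━━━━━━━━━━━━━━━━━━━┓                
Terminal               ┃                
───────────────────────┨                
 wc data.csv           ┃                
 145  519 2580 data.csv┃                
 python -c "print(42)" ┃                
2                      ┃                
 echo testing 123      ┃                
esting 123             ┃                
 whoami                ┃                
ser                    ┃                
 ls                    ┃                
akefile  config.yaml  s┃                
 █                     ┃                
━━━━━━━━━━━━━━━━━━━━━━━┛                
                                        


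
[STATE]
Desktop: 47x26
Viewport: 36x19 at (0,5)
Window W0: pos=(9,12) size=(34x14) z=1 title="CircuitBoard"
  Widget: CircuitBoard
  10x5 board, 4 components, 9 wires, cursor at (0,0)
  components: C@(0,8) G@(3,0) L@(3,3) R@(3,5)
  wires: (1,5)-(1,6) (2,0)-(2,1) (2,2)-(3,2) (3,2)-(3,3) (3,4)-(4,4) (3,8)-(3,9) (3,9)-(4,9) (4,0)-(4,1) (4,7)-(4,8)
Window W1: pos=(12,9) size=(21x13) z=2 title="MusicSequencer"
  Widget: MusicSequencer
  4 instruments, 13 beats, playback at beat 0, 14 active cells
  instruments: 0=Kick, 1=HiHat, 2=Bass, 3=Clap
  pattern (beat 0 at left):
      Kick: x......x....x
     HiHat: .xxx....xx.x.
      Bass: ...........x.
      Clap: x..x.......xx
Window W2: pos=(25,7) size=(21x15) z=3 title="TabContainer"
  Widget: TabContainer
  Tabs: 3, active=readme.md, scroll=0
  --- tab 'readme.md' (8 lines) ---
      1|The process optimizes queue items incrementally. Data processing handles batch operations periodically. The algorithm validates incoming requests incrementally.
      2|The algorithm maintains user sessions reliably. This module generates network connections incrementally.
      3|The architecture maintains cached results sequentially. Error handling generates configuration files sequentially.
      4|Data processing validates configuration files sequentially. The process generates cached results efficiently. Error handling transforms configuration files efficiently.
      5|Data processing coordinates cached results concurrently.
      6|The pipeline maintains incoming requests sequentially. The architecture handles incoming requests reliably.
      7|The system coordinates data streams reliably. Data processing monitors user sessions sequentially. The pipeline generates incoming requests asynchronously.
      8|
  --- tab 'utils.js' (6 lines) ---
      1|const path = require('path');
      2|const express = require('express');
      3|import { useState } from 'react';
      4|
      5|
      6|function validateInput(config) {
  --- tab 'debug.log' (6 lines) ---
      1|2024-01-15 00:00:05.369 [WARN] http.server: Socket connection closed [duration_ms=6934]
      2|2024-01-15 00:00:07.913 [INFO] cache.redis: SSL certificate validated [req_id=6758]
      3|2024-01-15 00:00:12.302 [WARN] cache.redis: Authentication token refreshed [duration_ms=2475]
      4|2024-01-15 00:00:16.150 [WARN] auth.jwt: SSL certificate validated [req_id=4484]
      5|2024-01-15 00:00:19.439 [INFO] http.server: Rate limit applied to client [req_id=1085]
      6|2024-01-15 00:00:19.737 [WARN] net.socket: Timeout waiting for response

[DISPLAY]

                                    
                                    
                         ┏━━━━━━━━━━
                         ┃ TabContai
            ┏━━━━━━━━━━━━┠──────────
            ┃ MusicSequen┃[readme.md
            ┠────────────┃──────────
         ┏━━┃      ▼12345┃The proces
         ┃ C┃  Kick█·····┃The algori
         ┠──┃ HiHat·███··┃The archit
         ┃  ┃  Bass······┃Data proce
         ┃0 ┃  Clap█··█··┃Data proce
         ┃  ┃            ┃The pipeli
         ┃1 ┃            ┃The system
         ┃  ┃            ┃          
         ┃2 ┃            ┃          
         ┃  ┗━━━━━━━━━━━━┗━━━━━━━━━━
         ┃3   G       · ─ L   ·   R 
         ┃                    │     


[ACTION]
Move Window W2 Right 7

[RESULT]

                                    
                                    
                          ┏━━━━━━━━━
                          ┃ TabConta
            ┏━━━━━━━━━━━━━┠─────────
            ┃ MusicSequenc┃[readme.m
            ┠─────────────┃─────────
         ┏━━┃      ▼123456┃The proce
         ┃ C┃  Kick█······┃The algor
         ┠──┃ HiHat·███···┃The archi
         ┃  ┃  Bass·······┃Data proc
         ┃0 ┃  Clap█··█···┃Data proc
         ┃  ┃             ┃The pipel
         ┃1 ┃             ┃The syste
         ┃  ┃             ┃         
         ┃2 ┃             ┃         
         ┃  ┗━━━━━━━━━━━━━┗━━━━━━━━━
         ┃3   G       · ─ L   ·   R 
         ┃                    │     


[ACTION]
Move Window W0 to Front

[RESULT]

                                    
                                    
                          ┏━━━━━━━━━
                          ┃ TabConta
            ┏━━━━━━━━━━━━━┠─────────
            ┃ MusicSequenc┃[readme.m
            ┠─────────────┃─────────
         ┏━━━━━━━━━━━━━━━━━━━━━━━━━━
         ┃ CircuitBoard             
         ┠──────────────────────────
         ┃   0 1 2 3 4 5 6 7 8 9    
         ┃0  [.]                    
         ┃                          
         ┃1                       · 
         ┃                          
         ┃2   · ─ ·   ·             
         ┃            │             
         ┃3   G       · ─ L   ·   R 
         ┃                    │     


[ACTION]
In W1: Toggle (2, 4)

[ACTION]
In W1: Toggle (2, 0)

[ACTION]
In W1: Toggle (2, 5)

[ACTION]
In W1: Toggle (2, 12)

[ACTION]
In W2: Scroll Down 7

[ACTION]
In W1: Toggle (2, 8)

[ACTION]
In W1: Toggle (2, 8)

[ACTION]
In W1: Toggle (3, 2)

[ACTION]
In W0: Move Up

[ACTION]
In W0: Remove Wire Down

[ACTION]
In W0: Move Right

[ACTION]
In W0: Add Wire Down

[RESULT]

                                    
                                    
                          ┏━━━━━━━━━
                          ┃ TabConta
            ┏━━━━━━━━━━━━━┠─────────
            ┃ MusicSequenc┃[readme.m
            ┠─────────────┃─────────
         ┏━━━━━━━━━━━━━━━━━━━━━━━━━━
         ┃ CircuitBoard             
         ┠──────────────────────────
         ┃   0 1 2 3 4 5 6 7 8 9    
         ┃0      [.]                
         ┃        │                 
         ┃1       ·               · 
         ┃                          
         ┃2   · ─ ·   ·             
         ┃            │             
         ┃3   G       · ─ L   ·   R 
         ┃                    │     


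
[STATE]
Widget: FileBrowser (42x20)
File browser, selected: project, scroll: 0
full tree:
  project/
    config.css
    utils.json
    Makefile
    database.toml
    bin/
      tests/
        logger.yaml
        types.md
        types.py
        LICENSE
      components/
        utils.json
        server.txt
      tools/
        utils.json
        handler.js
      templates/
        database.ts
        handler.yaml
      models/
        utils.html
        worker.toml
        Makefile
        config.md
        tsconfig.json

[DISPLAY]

> [-] project/                            
    config.css                            
    utils.json                            
    Makefile                              
    database.toml                         
    [+] bin/                              
                                          
                                          
                                          
                                          
                                          
                                          
                                          
                                          
                                          
                                          
                                          
                                          
                                          
                                          


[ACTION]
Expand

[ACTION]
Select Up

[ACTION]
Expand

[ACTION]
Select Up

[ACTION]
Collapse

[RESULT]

> [+] project/                            
                                          
                                          
                                          
                                          
                                          
                                          
                                          
                                          
                                          
                                          
                                          
                                          
                                          
                                          
                                          
                                          
                                          
                                          
                                          


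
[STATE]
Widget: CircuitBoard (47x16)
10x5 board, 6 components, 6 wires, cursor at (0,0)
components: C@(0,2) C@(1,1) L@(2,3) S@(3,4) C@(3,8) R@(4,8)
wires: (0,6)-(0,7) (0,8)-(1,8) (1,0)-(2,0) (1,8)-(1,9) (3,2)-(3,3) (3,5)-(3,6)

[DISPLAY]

   0 1 2 3 4 5 6 7 8 9                         
0  [.]      C               · ─ ·   ·          
                                    │          
1   ·   C                           · ─ ·      
    │                                          
2   ·           L                              
                                               
3           · ─ ·   S   · ─ ·       C          
                                               
4                                   R          
Cursor: (0,0)                                  
                                               
                                               
                                               
                                               
                                               


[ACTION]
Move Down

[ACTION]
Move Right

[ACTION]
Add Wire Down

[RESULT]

   0 1 2 3 4 5 6 7 8 9                         
0           C               · ─ ·   ·          
                                    │          
1   ·  [C]                          · ─ ·      
    │   │                                      
2   ·   ·       L                              
                                               
3           · ─ ·   S   · ─ ·       C          
                                               
4                                   R          
Cursor: (1,1)                                  
                                               
                                               
                                               
                                               
                                               


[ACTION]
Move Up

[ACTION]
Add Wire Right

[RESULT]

   0 1 2 3 4 5 6 7 8 9                         
0      [.]─ C               · ─ ·   ·          
                                    │          
1   ·   C                           · ─ ·      
    │   │                                      
2   ·   ·       L                              
                                               
3           · ─ ·   S   · ─ ·       C          
                                               
4                                   R          
Cursor: (0,1)                                  
                                               
                                               
                                               
                                               
                                               


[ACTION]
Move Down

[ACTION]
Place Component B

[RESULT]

   0 1 2 3 4 5 6 7 8 9                         
0       · ─ C               · ─ ·   ·          
                                    │          
1   ·  [B]                          · ─ ·      
    │   │                                      
2   ·   ·       L                              
                                               
3           · ─ ·   S   · ─ ·       C          
                                               
4                                   R          
Cursor: (1,1)                                  
                                               
                                               
                                               
                                               
                                               


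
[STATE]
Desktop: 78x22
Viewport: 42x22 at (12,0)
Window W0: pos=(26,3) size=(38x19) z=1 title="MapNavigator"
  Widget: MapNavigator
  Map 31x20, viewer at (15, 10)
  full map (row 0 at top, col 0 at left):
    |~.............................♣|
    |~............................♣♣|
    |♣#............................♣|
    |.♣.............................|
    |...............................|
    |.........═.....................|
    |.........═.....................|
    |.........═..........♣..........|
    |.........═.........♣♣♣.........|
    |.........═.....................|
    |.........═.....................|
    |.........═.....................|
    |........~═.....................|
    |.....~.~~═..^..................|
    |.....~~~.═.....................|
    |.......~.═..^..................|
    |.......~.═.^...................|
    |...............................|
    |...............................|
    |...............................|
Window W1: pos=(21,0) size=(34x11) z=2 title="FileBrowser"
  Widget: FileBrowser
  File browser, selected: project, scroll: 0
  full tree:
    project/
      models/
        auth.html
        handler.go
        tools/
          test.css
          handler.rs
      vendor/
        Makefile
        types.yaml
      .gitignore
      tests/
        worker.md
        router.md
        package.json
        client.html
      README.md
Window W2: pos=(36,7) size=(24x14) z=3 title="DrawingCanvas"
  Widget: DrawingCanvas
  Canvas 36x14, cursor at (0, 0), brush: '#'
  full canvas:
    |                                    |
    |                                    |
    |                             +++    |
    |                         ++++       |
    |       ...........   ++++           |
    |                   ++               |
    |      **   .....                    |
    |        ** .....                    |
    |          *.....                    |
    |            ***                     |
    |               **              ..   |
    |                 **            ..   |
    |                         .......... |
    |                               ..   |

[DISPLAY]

         ┏━━━━━━━━━━━━━━━━━━━━━━━━━━━━━━━━
         ┃ FileBrowser                    
         ┠────────────────────────────────
         ┃> [-] project/                  
         ┃    [+] models/                 
         ┃    [+] vendor/                 
         ┃    .gitignore                  
         ┃    [+] tests/┏━━━━━━━━━━━━━━━━━
         ┃    README.md ┃ DrawingCanvas   
         ┃              ┠─────────────────
         ┗━━━━━━━━━━━━━━┃+                
              ┃   ......┃                 
              ┃   ......┃                 
              ┃   ......┃                 
              ┃   ......┃       ..........
              ┃   ......┃                 
              ┃   .....~┃      **   ..... 
              ┃   .....~┃        ** ..... 
              ┃   ......┃          *..... 
              ┃   ......┃            ***  
              ┃   ......┗━━━━━━━━━━━━━━━━━
              ┗━━━━━━━━━━━━━━━━━━━━━━━━━━━


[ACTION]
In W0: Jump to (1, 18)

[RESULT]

         ┏━━━━━━━━━━━━━━━━━━━━━━━━━━━━━━━━
         ┃ FileBrowser                    
         ┠────────────────────────────────
         ┃> [-] project/                  
         ┃    [+] models/                 
         ┃    [+] vendor/                 
         ┃    .gitignore                  
         ┃    [+] tests/┏━━━━━━━━━━━━━━━━━
         ┃    README.md ┃ DrawingCanvas   
         ┃              ┠─────────────────
         ┗━━━━━━━━━━━━━━┃+                
              ┃         ┃                 
              ┃         ┃                 
              ┃         ┃                 
              ┃         ┃       ..........
              ┃         ┃                 
              ┃         ┃      **   ..... 
              ┃         ┃        ** ..... 
              ┃         ┃          *..... 
              ┃         ┃            ***  
              ┃         ┗━━━━━━━━━━━━━━━━━
              ┗━━━━━━━━━━━━━━━━━━━━━━━━━━━


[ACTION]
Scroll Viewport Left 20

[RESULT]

                     ┏━━━━━━━━━━━━━━━━━━━━
                     ┃ FileBrowser        
                     ┠────────────────────
                     ┃> [-] project/      
                     ┃    [+] models/     
                     ┃    [+] vendor/     
                     ┃    .gitignore      
                     ┃    [+] tests/┏━━━━━
                     ┃    README.md ┃ Draw
                     ┃              ┠─────
                     ┗━━━━━━━━━━━━━━┃+    
                          ┃         ┃     
                          ┃         ┃     
                          ┃         ┃     
                          ┃         ┃     
                          ┃         ┃     
                          ┃         ┃     
                          ┃         ┃     
                          ┃         ┃     
                          ┃         ┃     
                          ┃         ┗━━━━━
                          ┗━━━━━━━━━━━━━━━


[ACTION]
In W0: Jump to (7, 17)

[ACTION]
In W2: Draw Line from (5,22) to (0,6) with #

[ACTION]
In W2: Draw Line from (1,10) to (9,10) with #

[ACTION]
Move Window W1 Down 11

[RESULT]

                                          
                                          
                                          
                          ┏━━━━━━━━━━━━━━━
                          ┃ MapNavigator  
                          ┠───────────────
                          ┃           ....
                          ┃         ┏━━━━━
                          ┃         ┃ Draw
                          ┃         ┠─────
                          ┃         ┃+    
                     ┏━━━━━━━━━━━━━━┃     
                     ┃ FileBrowser  ┃     
                     ┠──────────────┃     
                     ┃> [-] project/┃     
                     ┃    [+] models┃     
                     ┃    [+] vendor┃     
                     ┃    .gitignore┃     
                     ┃    [+] tests/┃     
                     ┃    README.md ┃     
                     ┃              ┗━━━━━
                     ┗━━━━━━━━━━━━━━━━━━━━
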